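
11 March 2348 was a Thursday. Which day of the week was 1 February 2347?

Count forward from the earlier date (February 1, 2347) to the later (March 11, 2348):
Day-of-year of February 1, 2347: 32.
Day-of-year of March 11, 2348: 71.
2347 has 365 days, so 365 − 32 = 333 days remain in 2347.
Total: 333 + 71 = 404 days.
404 mod 7 = 5, so 5 days before Thursday is Saturday.

Saturday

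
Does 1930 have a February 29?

No

1930 is not a leap year.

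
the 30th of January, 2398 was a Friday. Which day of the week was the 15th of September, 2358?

Count forward from the earlier date (September 15, 2358) to the later (January 30, 2398):
Day-of-year of September 15, 2358: 258.
Day-of-year of January 30, 2398: 30.
2358 has 365 days, so 365 − 258 = 107 days remain in 2358.
Full years 2359–2397: 29 common + 10 leap = 29×365 + 10×366 = 14245 days.
Total: 107 + 14245 + 30 = 14382 days.
14382 mod 7 = 4, so 4 days before Friday is Monday.

Monday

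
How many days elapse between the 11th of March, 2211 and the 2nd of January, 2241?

From March 11, 2211 to March 11, 2240: 29 years, of which 8 contain a Feb 29 — 21×365 + 8×366 = 10593 days.
March 2240: 31 − 11 = 20 days remain.
Then 9 full months totalling 275 days.
January 1–2, 2241: 2 days.
Residual: 297 days.
Total: 10890 days.

10890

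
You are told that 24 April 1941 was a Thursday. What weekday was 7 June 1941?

Saturday

April 1941: 30 − 24 = 6 days remain.
Then May (31): 31 days.
June 1–7, 1941: 7 days.
Total: 6 + 31 + 7 = 44 days.
44 mod 7 = 2, so 2 days after Thursday is Saturday.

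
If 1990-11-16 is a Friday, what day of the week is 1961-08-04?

Count forward from the earlier date (August 4, 1961) to the later (November 16, 1990):
Day-of-year of August 4, 1961: 216.
Day-of-year of November 16, 1990: 320.
1961 has 365 days, so 365 − 216 = 149 days remain in 1961.
Full years 1962–1989: 21 common + 7 leap = 21×365 + 7×366 = 10227 days.
Total: 149 + 10227 + 320 = 10696 days.
10696 is a multiple of 7, so 1961-08-04 falls on the same weekday: Friday.

Friday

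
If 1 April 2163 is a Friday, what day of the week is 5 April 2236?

Day-of-year of April 1, 2163: 91.
Day-of-year of April 5, 2236: 96.
2163 has 365 days, so 365 − 91 = 274 days remain in 2163.
Full years 2164–2235: 55 common + 17 leap = 55×365 + 17×366 = 26297 days.
Total: 274 + 26297 + 96 = 26667 days.
26667 mod 7 = 4, so 4 days after Friday is Tuesday.

Tuesday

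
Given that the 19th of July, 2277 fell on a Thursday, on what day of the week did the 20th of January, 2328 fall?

Friday

From July 19, 2277 to July 19, 2327: 50 years, of which 11 contain a Feb 29 — 39×365 + 11×366 = 18261 days.
(2300 is not a leap year (divisible by 100 but not 400).)
July 2327: 31 − 19 = 12 days remain.
Then August (31), September (30), October (31), November (30), December (31): 31 + 30 + 31 + 30 + 31 = 153 days.
January 1–20, 2328: 20 days.
Residual: 185 days.
Total: 18446 days.
18446 mod 7 = 1, so 1 day after Thursday is Friday.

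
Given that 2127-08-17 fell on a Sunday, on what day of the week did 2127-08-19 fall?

Within August 2127: 19 − 17 = 2 days.
2 mod 7 = 2, so 2 days after Sunday is Tuesday.

Tuesday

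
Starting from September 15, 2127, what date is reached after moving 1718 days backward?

January 1, 2123

Count 1718 days before September 15, 2127:
Day-of-year of January 1, 2123: 1.
Day-of-year of September 15, 2127: 258.
2123 has 365 days, so 365 − 1 = 364 days remain in 2123.
Full years: 2124: 366; 2125: 365; 2126: 365. Sum = 1096.
Total: 364 + 1096 + 258 = 1718 days.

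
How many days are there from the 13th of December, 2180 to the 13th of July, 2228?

From December 13, 2180 to December 13, 2227: 47 years, of which 10 contain a Feb 29 — 37×365 + 10×366 = 17165 days.
(2200 is not a leap year (divisible by 100 but not 400).)
December 2227: 31 − 13 = 18 days remain.
Then January (31), February 2228 (29), March (31), April (30), May (31), June (30): 31 + 29 + 31 + 30 + 31 + 30 = 182 days.
July 1–13, 2228: 13 days.
Residual: 213 days.
Total: 17378 days.

17378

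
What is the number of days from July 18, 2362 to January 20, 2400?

13700

From July 18, 2362 to July 18, 2399: 37 years, of which 9 contain a Feb 29 — 28×365 + 9×366 = 13514 days.
July 2399: 31 − 18 = 13 days remain.
Then August (31), September (30), October (31), November (30), December (31): 31 + 30 + 31 + 30 + 31 = 153 days.
January 1–20, 2400: 20 days.
Residual: 186 days.
Total: 13700 days.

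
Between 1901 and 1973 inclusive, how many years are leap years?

Years divisible by 4: 1904, 1908, …, 1972 — 18 in all.
No century exceptions apply. Count: 18.

18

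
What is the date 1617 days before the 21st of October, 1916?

the 18th of May, 1912

Count 1617 days before October 21, 1916:
Day-of-year of May 18, 1912: 139.
Day-of-year of October 21, 1916: 295.
1912 has 366 days, so 366 − 139 = 227 days remain in 1912.
Full years: 1913: 365; 1914: 365; 1915: 365. Sum = 1095.
Total: 227 + 1095 + 295 = 1617 days.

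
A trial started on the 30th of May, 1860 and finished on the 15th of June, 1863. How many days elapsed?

1111

May 30, 1860 → May 30, 1861: 365 days.
May 30, 1861 → May 30, 1862: 365 days.
May 30, 1862 → May 30, 1863: 365 days.
May 1863: 31 − 30 = 1 day remains.
June 1–15, 1863: 15 days.
Residual: 16 days.
Total: 1111 days.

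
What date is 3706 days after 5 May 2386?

27 June 2396

Count 3706 days after May 5, 2386:
Day-of-year of May 5, 2386: 125.
Day-of-year of June 27, 2396: 179.
2386 has 365 days, so 365 − 125 = 240 days remain in 2386.
Full years 2387–2395: 7 common + 2 leap = 7×365 + 2×366 = 3287 days.
Total: 240 + 3287 + 179 = 3706 days.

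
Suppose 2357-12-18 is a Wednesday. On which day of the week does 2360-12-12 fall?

December 18, 2357 → December 18, 2358: 365 days.
December 18, 2358 → December 18, 2359: 365 days.
December 2359: 31 − 18 = 13 days remain.
Then 11 full months totalling 335 days.
December 1–12, 2360: 12 days.
Residual: 360 days.
Total: 1090 days.
1090 mod 7 = 5, so 5 days after Wednesday is Monday.

Monday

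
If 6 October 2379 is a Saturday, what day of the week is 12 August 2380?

Tuesday

October 2379: 31 − 6 = 25 days remain.
Then 9 full months totalling 274 days.
August 1–12, 2380: 12 days.
Residual: 311 days.
Total: 311 days.
311 mod 7 = 3, so 3 days after Saturday is Tuesday.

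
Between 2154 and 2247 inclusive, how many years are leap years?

22

Years divisible by 4: 2156, 2160, …, 2244 — 23 in all.
Of these, 2200 is divisible by 100 but not 400, so not leap.
Leap years: 23 − 1 = 22.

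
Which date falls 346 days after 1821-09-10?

1822-08-22

Count 346 days after September 10, 1821:
September 1821: 30 − 10 = 20 days remain.
Then 10 full months totalling 304 days.
August 1–22, 1822: 22 days.
Total: 20 + 304 + 22 = 346 days.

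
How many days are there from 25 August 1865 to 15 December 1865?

112

August 1865: 31 − 25 = 6 days remain.
Then September (30), October (31), November (30): 30 + 31 + 30 = 91 days.
December 1–15, 1865: 15 days.
Total: 6 + 91 + 15 = 112 days.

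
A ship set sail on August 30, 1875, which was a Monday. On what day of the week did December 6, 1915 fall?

Monday

Day-of-year of August 30, 1875: 242.
Day-of-year of December 6, 1915: 340.
1875 has 365 days, so 365 − 242 = 123 days remain in 1875.
Full years 1876–1914: 30 common + 9 leap = 30×365 + 9×366 = 14244 days.
Total: 123 + 14244 + 340 = 14707 days.
14707 is a multiple of 7, so December 6, 1915 falls on the same weekday: Monday.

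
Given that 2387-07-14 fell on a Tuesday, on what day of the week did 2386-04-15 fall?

Tuesday

Count forward from the earlier date (April 15, 2386) to the later (July 14, 2387):
Day-of-year of April 15, 2386: 105.
Day-of-year of July 14, 2387: 195.
2386 has 365 days, so 365 − 105 = 260 days remain in 2386.
Total: 260 + 195 = 455 days.
455 is a multiple of 7, so 2386-04-15 falls on the same weekday: Tuesday.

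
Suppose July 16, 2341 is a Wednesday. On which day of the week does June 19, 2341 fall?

Thursday

Count forward from the earlier date (June 19, 2341) to the later (July 16, 2341):
June 2341: 30 − 19 = 11 days remain.
July 1–16, 2341: 16 days.
Total: 11 + 16 = 27 days.
27 mod 7 = 6, so 6 days before Wednesday is Thursday.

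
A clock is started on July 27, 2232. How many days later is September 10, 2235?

Day-of-year of July 27, 2232: 209.
Day-of-year of September 10, 2235: 253.
2232 has 366 days, so 366 − 209 = 157 days remain in 2232.
Full years: 2233: 365; 2234: 365. Sum = 730.
Total: 157 + 730 + 253 = 1140 days.

1140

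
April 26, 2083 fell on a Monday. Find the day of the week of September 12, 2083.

Sunday

April 2083: 30 − 26 = 4 days remain.
Then May (31), June (30), July (31), August (31): 31 + 30 + 31 + 31 = 123 days.
September 1–12, 2083: 12 days.
Total: 4 + 123 + 12 = 139 days.
139 mod 7 = 6, so 6 days after Monday is Sunday.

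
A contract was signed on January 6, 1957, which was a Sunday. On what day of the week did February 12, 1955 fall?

Count forward from the earlier date (February 12, 1955) to the later (January 6, 1957):
February 12, 1955 → February 12, 1956: 365 days.
February 1956: 29 − 12 = 17 days remain (1956 is a leap year, so February has 29 days).
Then 10 full months totalling 306 days.
January 1–6, 1957: 6 days.
Residual: 329 days.
Total: 694 days.
694 mod 7 = 1, so 1 day before Sunday is Saturday.

Saturday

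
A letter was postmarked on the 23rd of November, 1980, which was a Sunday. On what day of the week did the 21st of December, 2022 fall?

Wednesday

Day-of-year of November 23, 1980: 328.
Day-of-year of December 21, 2022: 355.
1980 has 366 days, so 366 − 328 = 38 days remain in 1980.
Full years 1981–2021: 31 common + 10 leap = 31×365 + 10×366 = 14975 days.
Total: 38 + 14975 + 355 = 15368 days.
15368 mod 7 = 3, so 3 days after Sunday is Wednesday.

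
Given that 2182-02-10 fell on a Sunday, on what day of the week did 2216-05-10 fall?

Friday

From February 10, 2182 to February 10, 2216: 34 years, of which 7 contain a Feb 29 — 27×365 + 7×366 = 12417 days.
(2200 is not a leap year (divisible by 100 but not 400).)
February 2216: 29 − 10 = 19 days remain (2216 is a leap year, so February has 29 days).
Then March (31), April (30): 31 + 30 = 61 days.
May 1–10, 2216: 10 days.
Residual: 90 days.
Total: 12507 days.
12507 mod 7 = 5, so 5 days after Sunday is Friday.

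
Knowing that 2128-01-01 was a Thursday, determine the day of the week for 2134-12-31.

Friday

January 1, 2128 → January 1, 2129: 366 days (2128 is a leap year).
January 1, 2129 → January 1, 2130: 365 days.
January 1, 2130 → January 1, 2131: 365 days.
January 1, 2131 → January 1, 2132: 365 days.
January 1, 2132 → January 1, 2133: 366 days (2132 is a leap year).
January 1, 2133 → January 1, 2134: 365 days.
January 2134: 31 − 1 = 30 days remain.
Then 10 full months totalling 303 days.
December 1–31, 2134: 31 days.
Residual: 364 days.
Total: 2556 days.
2556 mod 7 = 1, so 1 day after Thursday is Friday.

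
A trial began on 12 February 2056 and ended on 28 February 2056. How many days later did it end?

16

Within February 2056: 28 − 12 = 16 days.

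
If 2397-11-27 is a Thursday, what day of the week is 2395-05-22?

Monday

Count forward from the earlier date (May 22, 2395) to the later (November 27, 2397):
May 22, 2395 → May 22, 2396: 366 days (2396 is a leap year).
May 22, 2396 → May 22, 2397: 365 days.
May 2397: 31 − 22 = 9 days remain.
Then June (30), July (31), August (31), September (30), October (31): 30 + 31 + 31 + 30 + 31 = 153 days.
November 1–27, 2397: 27 days.
Residual: 189 days.
Total: 920 days.
920 mod 7 = 3, so 3 days before Thursday is Monday.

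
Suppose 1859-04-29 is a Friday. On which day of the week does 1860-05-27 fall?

Sunday

April 1859: 30 − 29 = 1 day remains.
Then 12 full months totalling 366 days.
May 1–27, 1860: 27 days.
Total: 1 + 366 + 27 = 394 days.
394 mod 7 = 2, so 2 days after Friday is Sunday.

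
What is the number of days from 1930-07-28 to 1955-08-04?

9138

Day-of-year of July 28, 1930: 209.
Day-of-year of August 4, 1955: 216.
1930 has 365 days, so 365 − 209 = 156 days remain in 1930.
Full years 1931–1954: 18 common + 6 leap = 18×365 + 6×366 = 8766 days.
Total: 156 + 8766 + 216 = 9138 days.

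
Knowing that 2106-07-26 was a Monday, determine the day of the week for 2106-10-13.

Wednesday

July 2106: 31 − 26 = 5 days remain.
Then August (31), September (30): 31 + 30 = 61 days.
October 1–13, 2106: 13 days.
Total: 5 + 61 + 13 = 79 days.
79 mod 7 = 2, so 2 days after Monday is Wednesday.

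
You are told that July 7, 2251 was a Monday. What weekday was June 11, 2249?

Monday

Count forward from the earlier date (June 11, 2249) to the later (July 7, 2251):
June 2249: 30 − 11 = 19 days remain.
Then 24 full months totalling 730 days.
July 1–7, 2251: 7 days.
Total: 19 + 730 + 7 = 756 days.
756 is a multiple of 7, so June 11, 2249 falls on the same weekday: Monday.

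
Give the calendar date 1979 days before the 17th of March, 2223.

the 15th of October, 2217

Count 1979 days before March 17, 2223:
October 15, 2217 → October 15, 2218: 365 days.
October 15, 2218 → October 15, 2219: 365 days.
October 15, 2219 → October 15, 2220: 366 days (2220 is a leap year).
October 15, 2220 → October 15, 2221: 365 days.
October 15, 2221 → October 15, 2222: 365 days.
October 2222: 31 − 15 = 16 days remain.
Then November (30), December (31), January (31), February 2223 (28): 30 + 31 + 31 + 28 = 120 days.
March 1–17, 2223: 17 days.
Residual: 153 days.
Total: 1979 days.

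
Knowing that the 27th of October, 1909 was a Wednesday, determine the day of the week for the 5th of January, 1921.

Wednesday

Day-of-year of October 27, 1909: 300.
Day-of-year of January 5, 1921: 5.
1909 has 365 days, so 365 − 300 = 65 days remain in 1909.
Full years 1910–1920: 8 common + 3 leap = 8×365 + 3×366 = 4018 days.
Total: 65 + 4018 + 5 = 4088 days.
4088 is a multiple of 7, so the 5th of January, 1921 falls on the same weekday: Wednesday.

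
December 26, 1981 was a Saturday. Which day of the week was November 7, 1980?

Friday

Count forward from the earlier date (November 7, 1980) to the later (December 26, 1981):
November 7, 1980 → November 7, 1981: 365 days.
November 1981: 30 − 7 = 23 days remain.
December 1–26, 1981: 26 days.
Residual: 49 days.
Total: 414 days.
414 mod 7 = 1, so 1 day before Saturday is Friday.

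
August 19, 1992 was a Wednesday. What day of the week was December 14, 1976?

Count forward from the earlier date (December 14, 1976) to the later (August 19, 1992):
Day-of-year of December 14, 1976: 349.
Day-of-year of August 19, 1992: 232.
1976 has 366 days, so 366 − 349 = 17 days remain in 1976.
Full years 1977–1991: 12 common + 3 leap = 12×365 + 3×366 = 5478 days.
Total: 17 + 5478 + 232 = 5727 days.
5727 mod 7 = 1, so 1 day before Wednesday is Tuesday.

Tuesday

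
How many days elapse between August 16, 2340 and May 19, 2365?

Day-of-year of August 16, 2340: 229.
Day-of-year of May 19, 2365: 139.
2340 has 366 days, so 366 − 229 = 137 days remain in 2340.
Full years 2341–2364: 18 common + 6 leap = 18×365 + 6×366 = 8766 days.
Total: 137 + 8766 + 139 = 9042 days.

9042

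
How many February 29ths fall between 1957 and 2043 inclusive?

Years divisible by 4: 1960, 1964, …, 2040 — 21 in all.
2000 is divisible by 400, so still leap.
No century exceptions apply. Count: 21.

21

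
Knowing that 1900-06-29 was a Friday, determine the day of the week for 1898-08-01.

Count forward from the earlier date (August 1, 1898) to the later (June 29, 1900):
August 1898: 31 − 1 = 30 days remain.
Then 21 full months totalling 638 days.
June 1–29, 1900: 29 days.
Total: 30 + 638 + 29 = 697 days.
697 mod 7 = 4, so 4 days before Friday is Monday.

Monday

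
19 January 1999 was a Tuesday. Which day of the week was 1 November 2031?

From January 19, 1999 to January 19, 2031: 32 years, of which 8 contain a Feb 29 — 24×365 + 8×366 = 11688 days.
(2000 is a leap year (divisible by 400).)
January 2031: 31 − 19 = 12 days remain.
Then 9 full months totalling 273 days.
November 1, 2031: 1 day.
Residual: 286 days.
Total: 11974 days.
11974 mod 7 = 4, so 4 days after Tuesday is Saturday.

Saturday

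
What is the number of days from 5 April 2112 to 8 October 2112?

April 2112: 30 − 5 = 25 days remain.
Then May (31), June (30), July (31), August (31), September (30): 31 + 30 + 31 + 31 + 30 = 153 days.
October 1–8, 2112: 8 days.
Total: 25 + 153 + 8 = 186 days.

186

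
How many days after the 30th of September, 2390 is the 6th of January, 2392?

September 30, 2390 → September 30, 2391: 365 days.
September 2391: 30 − 30 = 0 days remain.
Then October (31), November (30), December (31): 31 + 30 + 31 = 92 days.
January 1–6, 2392: 6 days.
Residual: 98 days.
Total: 463 days.

463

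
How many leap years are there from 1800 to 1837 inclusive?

9

Years divisible by 4 in [1800, 1837]: 1800, 1804, 1808, 1812, 1816, 1820, 1824, 1828, 1832, 1836.
Of these, 1800 is divisible by 100 but not 400, so not leap.
Leap years: 10 − 1 = 9.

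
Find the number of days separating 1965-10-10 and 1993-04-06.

10040

From October 10, 1965 to October 10, 1992: 27 years, of which 7 contain a Feb 29 — 20×365 + 7×366 = 9862 days.
October 1992: 31 − 10 = 21 days remain.
Then November (30), December (31), January (31), February 1993 (28), March (31): 30 + 31 + 31 + 28 + 31 = 151 days.
April 1–6, 1993: 6 days.
Residual: 178 days.
Total: 10040 days.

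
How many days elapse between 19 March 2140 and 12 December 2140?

March 2140: 31 − 19 = 12 days remain.
Then April (30), May (31), June (30), July (31), August (31), September (30), October (31), November (30): 30 + 31 + 30 + 31 + 31 + 30 + 31 + 30 = 244 days.
December 1–12, 2140: 12 days.
Total: 12 + 244 + 12 = 268 days.

268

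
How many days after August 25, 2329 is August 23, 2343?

Day-of-year of August 25, 2329: 237.
Day-of-year of August 23, 2343: 235.
2329 has 365 days, so 365 − 237 = 128 days remain in 2329.
Full years 2330–2342: 10 common + 3 leap = 10×365 + 3×366 = 4748 days.
Total: 128 + 4748 + 235 = 5111 days.

5111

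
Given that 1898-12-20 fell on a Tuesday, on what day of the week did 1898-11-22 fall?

Tuesday

Count forward from the earlier date (November 22, 1898) to the later (December 20, 1898):
November 1898: 30 − 22 = 8 days remain.
December 1–20, 1898: 20 days.
Total: 8 + 20 = 28 days.
28 is a multiple of 7, so 1898-11-22 falls on the same weekday: Tuesday.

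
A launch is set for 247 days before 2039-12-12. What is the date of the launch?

2039-04-09

Count 247 days before December 12, 2039:
April 2039: 30 − 9 = 21 days remain.
Then May (31), June (30), July (31), August (31), September (30), October (31), November (30): 31 + 30 + 31 + 31 + 30 + 31 + 30 = 214 days.
December 1–12, 2039: 12 days.
Total: 21 + 214 + 12 = 247 days.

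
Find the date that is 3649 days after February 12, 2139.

February 8, 2149

Count 3649 days after February 12, 2139:
From February 12, 2139 to February 12, 2148: 9 years, of which 2 contain a Feb 29 — 7×365 + 2×366 = 3287 days.
February 2148: 29 − 12 = 17 days remain (2148 is a leap year, so February has 29 days).
Then 11 full months totalling 337 days.
February 1–8, 2149: 8 days (2149 is not a leap year).
Residual: 362 days.
Total: 3649 days.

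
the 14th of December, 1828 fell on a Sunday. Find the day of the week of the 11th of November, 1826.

Saturday

Count forward from the earlier date (November 11, 1826) to the later (December 14, 1828):
Day-of-year of November 11, 1826: 315.
Day-of-year of December 14, 1828: 349.
1826 has 365 days, so 365 − 315 = 50 days remain in 1826.
Full years: 1827: 365. Sum = 365.
Total: 50 + 365 + 349 = 764 days.
764 mod 7 = 1, so 1 day before Sunday is Saturday.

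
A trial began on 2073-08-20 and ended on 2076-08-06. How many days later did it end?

1082

August 20, 2073 → August 20, 2074: 365 days.
August 20, 2074 → August 20, 2075: 365 days.
August 2075: 31 − 20 = 11 days remain.
Then 11 full months totalling 335 days.
August 1–6, 2076: 6 days.
Residual: 352 days.
Total: 1082 days.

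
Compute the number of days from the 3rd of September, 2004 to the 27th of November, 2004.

September 2004: 30 − 3 = 27 days remain.
Then October (31): 31 days.
November 1–27, 2004: 27 days.
Total: 27 + 31 + 27 = 85 days.

85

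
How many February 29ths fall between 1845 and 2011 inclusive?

Years divisible by 4: 1848, 1852, …, 2008 — 41 in all.
Of these, 1900 is divisible by 100 but not 400, so not leap.
2000 is divisible by 400, so still leap.
Leap years: 41 − 1 = 40.

40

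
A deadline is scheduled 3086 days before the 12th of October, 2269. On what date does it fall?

the 1st of May, 2261

Count 3086 days before October 12, 2269:
From May 1, 2261 to May 1, 2269: 8 years, of which 2 contain a Feb 29 — 6×365 + 2×366 = 2922 days.
May 2269: 31 − 1 = 30 days remain.
Then June (30), July (31), August (31), September (30): 30 + 31 + 31 + 30 = 122 days.
October 1–12, 2269: 12 days.
Residual: 164 days.
Total: 3086 days.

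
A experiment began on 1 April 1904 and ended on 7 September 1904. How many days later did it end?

April 1904: 30 − 1 = 29 days remain.
Then May (31), June (30), July (31), August (31): 31 + 30 + 31 + 31 = 123 days.
September 1–7, 1904: 7 days.
Total: 29 + 123 + 7 = 159 days.

159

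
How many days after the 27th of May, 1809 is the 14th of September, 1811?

840

May 27, 1809 → May 27, 1810: 365 days.
May 27, 1810 → May 27, 1811: 365 days.
May 1811: 31 − 27 = 4 days remain.
Then June (30), July (31), August (31): 30 + 31 + 31 = 92 days.
September 1–14, 1811: 14 days.
Residual: 110 days.
Total: 840 days.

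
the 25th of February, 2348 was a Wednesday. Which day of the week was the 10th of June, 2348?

February 2348: 29 − 25 = 4 days remain (2348 is a leap year, so February has 29 days).
Then March (31), April (30), May (31): 31 + 30 + 31 = 92 days.
June 1–10, 2348: 10 days.
Total: 4 + 92 + 10 = 106 days.
106 mod 7 = 1, so 1 day after Wednesday is Thursday.

Thursday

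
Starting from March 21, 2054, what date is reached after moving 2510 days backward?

May 7, 2047

Count 2510 days before March 21, 2054:
May 7, 2047 → May 7, 2048: 366 days (2048 is a leap year).
May 7, 2048 → May 7, 2049: 365 days.
May 7, 2049 → May 7, 2050: 365 days.
May 7, 2050 → May 7, 2051: 365 days.
May 7, 2051 → May 7, 2052: 366 days (2052 is a leap year).
May 7, 2052 → May 7, 2053: 365 days.
May 2053: 31 − 7 = 24 days remain.
Then 9 full months totalling 273 days.
March 1–21, 2054: 21 days.
Residual: 318 days.
Total: 2510 days.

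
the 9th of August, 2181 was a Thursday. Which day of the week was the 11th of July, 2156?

Sunday

Count forward from the earlier date (July 11, 2156) to the later (August 9, 2181):
Day-of-year of July 11, 2156: 193.
Day-of-year of August 9, 2181: 221.
2156 has 366 days, so 366 − 193 = 173 days remain in 2156.
Full years 2157–2180: 18 common + 6 leap = 18×365 + 6×366 = 8766 days.
Total: 173 + 8766 + 221 = 9160 days.
9160 mod 7 = 4, so 4 days before Thursday is Sunday.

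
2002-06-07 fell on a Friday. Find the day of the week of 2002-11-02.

Saturday

June 2002: 30 − 7 = 23 days remain.
Then July (31), August (31), September (30), October (31): 31 + 31 + 30 + 31 = 123 days.
November 1–2, 2002: 2 days.
Total: 23 + 123 + 2 = 148 days.
148 mod 7 = 1, so 1 day after Friday is Saturday.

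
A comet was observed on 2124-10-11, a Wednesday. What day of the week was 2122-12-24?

Count forward from the earlier date (December 24, 2122) to the later (October 11, 2124):
Day-of-year of December 24, 2122: 358.
Day-of-year of October 11, 2124: 285.
2122 has 365 days, so 365 − 358 = 7 days remain in 2122.
Full years: 2123: 365. Sum = 365.
Total: 7 + 365 + 285 = 657 days.
657 mod 7 = 6, so 6 days before Wednesday is Thursday.

Thursday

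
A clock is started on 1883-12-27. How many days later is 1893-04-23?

From December 27, 1883 to December 27, 1892: 9 years, of which 3 contain a Feb 29 — 6×365 + 3×366 = 3288 days.
December 1892: 31 − 27 = 4 days remain.
Then January (31), February 1893 (28), March (31): 31 + 28 + 31 = 90 days.
April 1–23, 1893: 23 days.
Residual: 117 days.
Total: 3405 days.

3405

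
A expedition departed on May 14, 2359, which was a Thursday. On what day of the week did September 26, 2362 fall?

Wednesday

May 14, 2359 → May 14, 2360: 366 days (2360 is a leap year).
May 14, 2360 → May 14, 2361: 365 days.
May 14, 2361 → May 14, 2362: 365 days.
May 2362: 31 − 14 = 17 days remain.
Then June (30), July (31), August (31): 30 + 31 + 31 = 92 days.
September 1–26, 2362: 26 days.
Residual: 135 days.
Total: 1231 days.
1231 mod 7 = 6, so 6 days after Thursday is Wednesday.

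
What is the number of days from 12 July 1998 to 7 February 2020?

7880

Day-of-year of July 12, 1998: 193.
Day-of-year of February 7, 2020: 38.
1998 has 365 days, so 365 − 193 = 172 days remain in 1998.
Full years 1999–2019: 16 common + 5 leap = 16×365 + 5×366 = 7670 days.
Total: 172 + 7670 + 38 = 7880 days.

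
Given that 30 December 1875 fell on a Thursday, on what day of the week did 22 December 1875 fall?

Wednesday

Count forward from the earlier date (December 22, 1875) to the later (December 30, 1875):
Within December 1875: 30 − 22 = 8 days.
8 mod 7 = 1, so 1 day before Thursday is Wednesday.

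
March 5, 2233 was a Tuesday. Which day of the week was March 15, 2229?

Sunday

Count forward from the earlier date (March 15, 2229) to the later (March 5, 2233):
March 15, 2229 → March 15, 2230: 365 days.
March 15, 2230 → March 15, 2231: 365 days.
March 15, 2231 → March 15, 2232: 366 days (2232 is a leap year).
March 2232: 31 − 15 = 16 days remain.
Then 11 full months totalling 334 days.
March 1–5, 2233: 5 days.
Residual: 355 days.
Total: 1451 days.
1451 mod 7 = 2, so 2 days before Tuesday is Sunday.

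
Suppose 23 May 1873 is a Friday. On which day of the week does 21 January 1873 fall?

Tuesday

Count forward from the earlier date (January 21, 1873) to the later (May 23, 1873):
January 1873: 31 − 21 = 10 days remain.
Then February 1873 (28), March (31), April (30): 28 + 31 + 30 = 89 days.
May 1–23, 1873: 23 days.
Total: 10 + 89 + 23 = 122 days.
122 mod 7 = 3, so 3 days before Friday is Tuesday.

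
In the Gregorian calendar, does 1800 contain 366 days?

1800 is not a leap year (divisible by 100 but not 400).

No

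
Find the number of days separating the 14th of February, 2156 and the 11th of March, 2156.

26

February 2156: 29 − 14 = 15 days remain (2156 is a leap year, so February has 29 days).
March 1–11, 2156: 11 days.
Total: 15 + 11 = 26 days.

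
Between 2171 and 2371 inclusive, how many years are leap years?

Years divisible by 4: 2172, 2176, …, 2368 — 50 in all.
Of these, 2200, 2300 are divisible by 100 but not 400, so not leap.
Leap years: 50 − 2 = 48.

48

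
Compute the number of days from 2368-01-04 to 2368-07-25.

January 2368: 31 − 4 = 27 days remain.
Then February 2368 (29), March (31), April (30), May (31), June (30): 29 + 31 + 30 + 31 + 30 = 151 days.
July 1–25, 2368: 25 days.
Total: 27 + 151 + 25 = 203 days.

203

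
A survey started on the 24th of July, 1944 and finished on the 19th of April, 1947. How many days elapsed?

999

July 24, 1944 → July 24, 1945: 365 days.
July 24, 1945 → July 24, 1946: 365 days.
July 1946: 31 − 24 = 7 days remain.
Then August (31), September (30), October (31), November (30), December (31), January (31), February 1947 (28), March (31): 31 + 30 + 31 + 30 + 31 + 31 + 28 + 31 = 243 days.
April 1–19, 1947: 19 days.
Residual: 269 days.
Total: 999 days.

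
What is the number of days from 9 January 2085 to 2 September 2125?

14845

From January 9, 2085 to January 9, 2125: 40 years, of which 9 contain a Feb 29 — 31×365 + 9×366 = 14609 days.
(2100 is not a leap year (divisible by 100 but not 400).)
January 2125: 31 − 9 = 22 days remain.
Then February 2125 (28), March (31), April (30), May (31), June (30), July (31), August (31): 28 + 31 + 30 + 31 + 30 + 31 + 31 = 212 days.
September 1–2, 2125: 2 days.
Residual: 236 days.
Total: 14845 days.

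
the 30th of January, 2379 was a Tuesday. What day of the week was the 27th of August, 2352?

Wednesday

Count forward from the earlier date (August 27, 2352) to the later (January 30, 2379):
Day-of-year of August 27, 2352: 240.
Day-of-year of January 30, 2379: 30.
2352 has 366 days, so 366 − 240 = 126 days remain in 2352.
Full years 2353–2378: 20 common + 6 leap = 20×365 + 6×366 = 9496 days.
Total: 126 + 9496 + 30 = 9652 days.
9652 mod 7 = 6, so 6 days before Tuesday is Wednesday.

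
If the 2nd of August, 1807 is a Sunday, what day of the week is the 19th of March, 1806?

Wednesday

Count forward from the earlier date (March 19, 1806) to the later (August 2, 1807):
March 19, 1806 → March 19, 1807: 365 days.
March 1807: 31 − 19 = 12 days remain.
Then April (30), May (31), June (30), July (31): 30 + 31 + 30 + 31 = 122 days.
August 1–2, 1807: 2 days.
Residual: 136 days.
Total: 501 days.
501 mod 7 = 4, so 4 days before Sunday is Wednesday.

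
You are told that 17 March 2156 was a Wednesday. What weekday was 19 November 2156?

March 2156: 31 − 17 = 14 days remain.
Then April (30), May (31), June (30), July (31), August (31), September (30), October (31): 30 + 31 + 30 + 31 + 31 + 30 + 31 = 214 days.
November 1–19, 2156: 19 days.
Total: 14 + 214 + 19 = 247 days.
247 mod 7 = 2, so 2 days after Wednesday is Friday.

Friday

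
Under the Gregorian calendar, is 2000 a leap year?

Yes

2000 is a leap year (divisible by 400).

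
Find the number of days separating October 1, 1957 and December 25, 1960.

1181

Day-of-year of October 1, 1957: 274.
Day-of-year of December 25, 1960: 360.
1957 has 365 days, so 365 − 274 = 91 days remain in 1957.
Full years: 1958: 365; 1959: 365. Sum = 730.
Total: 91 + 730 + 360 = 1181 days.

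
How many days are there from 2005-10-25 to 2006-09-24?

Day-of-year of October 25, 2005: 298.
Day-of-year of September 24, 2006: 267.
2005 has 365 days, so 365 − 298 = 67 days remain in 2005.
Total: 67 + 267 = 334 days.

334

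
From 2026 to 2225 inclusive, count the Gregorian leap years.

Years divisible by 4: 2028, 2032, …, 2224 — 50 in all.
Of these, 2100, 2200 are divisible by 100 but not 400, so not leap.
Leap years: 50 − 2 = 48.

48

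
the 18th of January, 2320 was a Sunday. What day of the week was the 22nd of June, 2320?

Tuesday

January 2320: 31 − 18 = 13 days remain.
Then February 2320 (29), March (31), April (30), May (31): 29 + 31 + 30 + 31 = 121 days.
June 1–22, 2320: 22 days.
Total: 13 + 121 + 22 = 156 days.
156 mod 7 = 2, so 2 days after Sunday is Tuesday.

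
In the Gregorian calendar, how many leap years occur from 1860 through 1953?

23

Years divisible by 4: 1860, 1864, …, 1952 — 24 in all.
Of these, 1900 is divisible by 100 but not 400, so not leap.
Leap years: 24 − 1 = 23.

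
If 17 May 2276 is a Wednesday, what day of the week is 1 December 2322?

Day-of-year of May 17, 2276: 138.
Day-of-year of December 1, 2322: 335.
2276 has 366 days, so 366 − 138 = 228 days remain in 2276.
Full years 2277–2321: 35 common + 10 leap = 35×365 + 10×366 = 16435 days.
Total: 228 + 16435 + 335 = 16998 days.
16998 mod 7 = 2, so 2 days after Wednesday is Friday.

Friday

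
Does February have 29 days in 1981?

1981 is not a leap year.

No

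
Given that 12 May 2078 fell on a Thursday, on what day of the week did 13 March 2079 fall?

Day-of-year of May 12, 2078: 132.
Day-of-year of March 13, 2079: 72.
2078 has 365 days, so 365 − 132 = 233 days remain in 2078.
Total: 233 + 72 = 305 days.
305 mod 7 = 4, so 4 days after Thursday is Monday.

Monday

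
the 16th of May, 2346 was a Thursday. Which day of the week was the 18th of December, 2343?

Count forward from the earlier date (December 18, 2343) to the later (May 16, 2346):
Day-of-year of December 18, 2343: 352.
Day-of-year of May 16, 2346: 136.
2343 has 365 days, so 365 − 352 = 13 days remain in 2343.
Full years: 2344: 366; 2345: 365. Sum = 731.
Total: 13 + 731 + 136 = 880 days.
880 mod 7 = 5, so 5 days before Thursday is Saturday.

Saturday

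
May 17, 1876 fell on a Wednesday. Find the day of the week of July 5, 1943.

Monday

Day-of-year of May 17, 1876: 138.
Day-of-year of July 5, 1943: 186.
1876 has 366 days, so 366 − 138 = 228 days remain in 1876.
Full years 1877–1942: 51 common + 15 leap = 51×365 + 15×366 = 24105 days.
Total: 228 + 24105 + 186 = 24519 days.
24519 mod 7 = 5, so 5 days after Wednesday is Monday.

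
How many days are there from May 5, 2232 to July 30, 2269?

13600

Day-of-year of May 5, 2232: 126.
Day-of-year of July 30, 2269: 211.
2232 has 366 days, so 366 − 126 = 240 days remain in 2232.
Full years 2233–2268: 27 common + 9 leap = 27×365 + 9×366 = 13149 days.
Total: 240 + 13149 + 211 = 13600 days.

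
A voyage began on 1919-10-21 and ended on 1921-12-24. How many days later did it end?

795

October 1919: 31 − 21 = 10 days remain.
Then 25 full months totalling 761 days.
December 1–24, 1921: 24 days.
Total: 10 + 761 + 24 = 795 days.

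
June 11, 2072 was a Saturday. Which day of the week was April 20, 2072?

Count forward from the earlier date (April 20, 2072) to the later (June 11, 2072):
April 2072: 30 − 20 = 10 days remain.
Then May (31): 31 days.
June 1–11, 2072: 11 days.
Total: 10 + 31 + 11 = 52 days.
52 mod 7 = 3, so 3 days before Saturday is Wednesday.

Wednesday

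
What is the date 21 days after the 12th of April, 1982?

the 3rd of May, 1982

Count 21 days after April 12, 1982:
April 1982: 30 − 12 = 18 days remain.
May 1–3, 1982: 3 days.
Total: 18 + 3 = 21 days.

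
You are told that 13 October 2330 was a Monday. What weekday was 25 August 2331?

Day-of-year of October 13, 2330: 286.
Day-of-year of August 25, 2331: 237.
2330 has 365 days, so 365 − 286 = 79 days remain in 2330.
Total: 79 + 237 = 316 days.
316 mod 7 = 1, so 1 day after Monday is Tuesday.

Tuesday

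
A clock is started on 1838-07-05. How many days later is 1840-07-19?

July 1838: 31 − 5 = 26 days remain.
Then 23 full months totalling 700 days.
July 1–19, 1840: 19 days.
Total: 26 + 700 + 19 = 745 days.

745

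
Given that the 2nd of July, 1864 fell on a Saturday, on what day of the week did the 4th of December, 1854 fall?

Count forward from the earlier date (December 4, 1854) to the later (July 2, 1864):
Day-of-year of December 4, 1854: 338.
Day-of-year of July 2, 1864: 184.
1854 has 365 days, so 365 − 338 = 27 days remain in 1854.
Full years 1855–1863: 7 common + 2 leap = 7×365 + 2×366 = 3287 days.
Total: 27 + 3287 + 184 = 3498 days.
3498 mod 7 = 5, so 5 days before Saturday is Monday.

Monday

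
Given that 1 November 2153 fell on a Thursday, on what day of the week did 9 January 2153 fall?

Count forward from the earlier date (January 9, 2153) to the later (November 1, 2153):
January 2153: 31 − 9 = 22 days remain.
Then 9 full months totalling 273 days.
November 1, 2153: 1 day.
Total: 22 + 273 + 1 = 296 days.
296 mod 7 = 2, so 2 days before Thursday is Tuesday.

Tuesday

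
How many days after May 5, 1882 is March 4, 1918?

13086

From May 5, 1882 to May 5, 1917: 35 years, of which 8 contain a Feb 29 — 27×365 + 8×366 = 12783 days.
(1900 is not a leap year (divisible by 100 but not 400).)
May 1917: 31 − 5 = 26 days remain.
Then 9 full months totalling 273 days.
March 1–4, 1918: 4 days.
Residual: 303 days.
Total: 13086 days.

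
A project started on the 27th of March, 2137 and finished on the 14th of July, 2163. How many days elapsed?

9605

From March 27, 2137 to March 27, 2163: 26 years, of which 6 contain a Feb 29 — 20×365 + 6×366 = 9496 days.
March 2163: 31 − 27 = 4 days remain.
Then April (30), May (31), June (30): 30 + 31 + 30 = 91 days.
July 1–14, 2163: 14 days.
Residual: 109 days.
Total: 9605 days.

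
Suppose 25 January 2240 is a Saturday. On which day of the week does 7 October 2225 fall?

Friday

Count forward from the earlier date (October 7, 2225) to the later (January 25, 2240):
Day-of-year of October 7, 2225: 280.
Day-of-year of January 25, 2240: 25.
2225 has 365 days, so 365 − 280 = 85 days remain in 2225.
Full years 2226–2239: 11 common + 3 leap = 11×365 + 3×366 = 5113 days.
Total: 85 + 5113 + 25 = 5223 days.
5223 mod 7 = 1, so 1 day before Saturday is Friday.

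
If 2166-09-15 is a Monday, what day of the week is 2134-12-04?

Saturday

Count forward from the earlier date (December 4, 2134) to the later (September 15, 2166):
Day-of-year of December 4, 2134: 338.
Day-of-year of September 15, 2166: 258.
2134 has 365 days, so 365 − 338 = 27 days remain in 2134.
Full years 2135–2165: 23 common + 8 leap = 23×365 + 8×366 = 11323 days.
Total: 27 + 11323 + 258 = 11608 days.
11608 mod 7 = 2, so 2 days before Monday is Saturday.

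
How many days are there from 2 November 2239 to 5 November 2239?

Within November 2239: 5 − 2 = 3 days.

3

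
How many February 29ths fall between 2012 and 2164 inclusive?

Years divisible by 4: 2012, 2016, …, 2164 — 39 in all.
Of these, 2100 is divisible by 100 but not 400, so not leap.
Leap years: 39 − 1 = 38.

38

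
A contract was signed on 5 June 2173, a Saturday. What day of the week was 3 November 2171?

Count forward from the earlier date (November 3, 2171) to the later (June 5, 2173):
November 3, 2171 → November 3, 2172: 366 days (2172 is a leap year).
November 2172: 30 − 3 = 27 days remain.
Then December (31), January (31), February 2173 (28), March (31), April (30), May (31): 31 + 31 + 28 + 31 + 30 + 31 = 182 days.
June 1–5, 2173: 5 days.
Residual: 214 days.
Total: 580 days.
580 mod 7 = 6, so 6 days before Saturday is Sunday.

Sunday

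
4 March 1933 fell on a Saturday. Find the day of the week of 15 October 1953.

Day-of-year of March 4, 1933: 63.
Day-of-year of October 15, 1953: 288.
1933 has 365 days, so 365 − 63 = 302 days remain in 1933.
Full years 1934–1952: 14 common + 5 leap = 14×365 + 5×366 = 6940 days.
Total: 302 + 6940 + 288 = 7530 days.
7530 mod 7 = 5, so 5 days after Saturday is Thursday.

Thursday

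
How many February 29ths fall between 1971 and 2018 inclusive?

Years divisible by 4 in [1971, 2018]: 1972, 1976, 1980, 1984, 1988, 1992, 1996, 2000, 2004, 2008, 2012, 2016.
2000 is divisible by 400, so still leap.
No century exceptions apply. Count: 12.

12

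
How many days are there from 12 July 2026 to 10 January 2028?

July 12, 2026 → July 12, 2027: 365 days.
July 2027: 31 − 12 = 19 days remain.
Then August (31), September (30), October (31), November (30), December (31): 31 + 30 + 31 + 30 + 31 = 153 days.
January 1–10, 2028: 10 days.
Residual: 182 days.
Total: 547 days.

547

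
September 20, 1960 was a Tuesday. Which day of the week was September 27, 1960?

Tuesday

Within September 1960: 27 − 20 = 7 days.
7 is a multiple of 7, so September 27, 1960 falls on the same weekday: Tuesday.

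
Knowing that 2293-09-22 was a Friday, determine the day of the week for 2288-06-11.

Monday

Count forward from the earlier date (June 11, 2288) to the later (September 22, 2293):
Day-of-year of June 11, 2288: 163.
Day-of-year of September 22, 2293: 265.
2288 has 366 days, so 366 − 163 = 203 days remain in 2288.
Full years: 2289: 365; 2290: 365; 2291: 365; 2292: 366. Sum = 1461.
Total: 203 + 1461 + 265 = 1929 days.
1929 mod 7 = 4, so 4 days before Friday is Monday.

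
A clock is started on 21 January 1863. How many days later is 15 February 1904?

14999

Day-of-year of January 21, 1863: 21.
Day-of-year of February 15, 1904: 46.
1863 has 365 days, so 365 − 21 = 344 days remain in 1863.
Full years 1864–1903: 31 common + 9 leap = 31×365 + 9×366 = 14609 days.
Total: 344 + 14609 + 46 = 14999 days.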